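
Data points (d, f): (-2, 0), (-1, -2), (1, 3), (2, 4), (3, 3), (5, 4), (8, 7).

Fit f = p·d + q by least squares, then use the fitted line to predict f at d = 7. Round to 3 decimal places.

f̂ = 6.316

Entries of MᵀM: Σd·d = 108, Σd = 16, Σ1 = 7.
Right-hand side: Σd·f = 98, Σf = 19.
Eliminating q: 7·(row 1) − 16·(row 2) gives 500·p = 7·98 − 16·19 = 382, so p = 191/250.
Then q = (19 − 16·(191/250))/7 = 121/125.
At d = 7: f̂ = (191/250)·(7) + (121/125)·(1) = 1579/250.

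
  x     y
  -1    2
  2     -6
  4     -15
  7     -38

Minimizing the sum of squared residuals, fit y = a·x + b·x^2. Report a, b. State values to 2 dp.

a = -1.89, b = -0.50

Forming AᵀA = [[70, 414]; [414, 2674]] and Aᵀy = [-340, -2124]ᵀ gives AᵀA·[a, b]ᵀ = Aᵀy.
Determinant 70·2674 − 414² = 15784.
a = ((-340)·2674 − 414·(-2124))/15784 = -3728/1973; b = (70·(-2124) − 414·(-340))/15784 = -990/1973.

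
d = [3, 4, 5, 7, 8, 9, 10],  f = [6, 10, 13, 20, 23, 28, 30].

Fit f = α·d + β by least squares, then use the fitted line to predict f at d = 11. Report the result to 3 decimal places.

f̂ = 33.935

Compute the Gram sums: Σd·d = 344, Σd = 46, Σ1 = 7.
Right-hand side: Σd·f = 999, Σf = 130.
So MᵀM·[α, β]ᵀ = Mᵀf: [[344, 46]; [46, 7]]·[α, β]ᵀ = [999, 130]ᵀ.
Determinant 344·7 − 46² = 292.
α = (999·7 − 46·130)/292 = 1013/292; β = (344·130 − 46·999)/292 = -617/146.
At d = 11: f̂ = (1013/292)·(11) + (-617/146)·(1) = 9909/292.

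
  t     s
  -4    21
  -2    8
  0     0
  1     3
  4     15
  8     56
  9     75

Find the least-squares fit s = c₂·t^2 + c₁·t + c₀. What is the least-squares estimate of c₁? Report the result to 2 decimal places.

c₁ = -0.86

From the data, Σt^2·t^2 = 11186, Σt^2·t = 1234, Σt^2 = 182, Σt·t = 182, Σt = 16, Σ1 = 7.
And Σt^2·s = 10270, Σt·s = 1086, Σs = 178.
AᵀA·[c₂, c₁, c₀]ᵀ = Aᵀs becomes [[11186, 1234, 182]; [1234, 182, 16]; [182, 16, 7]]·[c₂, c₁, c₀]ᵀ = [10270, 1086, 178]ᵀ.
Row-reducing yields c₂ = 57962/58947, c₁ = -7249/8421, c₀ = 35970/19649.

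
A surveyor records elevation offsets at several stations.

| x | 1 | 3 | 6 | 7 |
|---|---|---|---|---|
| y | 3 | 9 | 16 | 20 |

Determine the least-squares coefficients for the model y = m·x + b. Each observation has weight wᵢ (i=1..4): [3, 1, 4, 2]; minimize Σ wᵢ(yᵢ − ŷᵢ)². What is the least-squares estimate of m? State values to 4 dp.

m = 2.7020

Compute the Gram sums: Σwᵢ·x·x = 254, Σwᵢ·x = 44, Σwᵢ·1 = 10.
For MᵀWy: Σwᵢ·x·y = 700, Σwᵢ·y = 122.
So MᵀWM·[m, b]ᵀ = MᵀWy: [[254, 44]; [44, 10]]·[m, b]ᵀ = [700, 122]ᵀ.
Eliminating b: 10·(row 1) − 44·(row 2) gives 604·m = 10·700 − 44·122 = 1632, so m = 408/151.
Then b = (122 − 44·(408/151))/10 = 47/151.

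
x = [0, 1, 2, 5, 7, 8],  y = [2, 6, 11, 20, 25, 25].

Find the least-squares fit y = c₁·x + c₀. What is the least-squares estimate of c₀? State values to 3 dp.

c₀ = 3.520

The normal system AᵀA·[c₁, c₀]ᵀ = Aᵀy is [[143, 23]; [23, 6]]·[c₁, c₀]ᵀ = [503, 89]ᵀ.
Eliminating c₀: 6·(row 1) − 23·(row 2) gives 329·c₁ = 6·503 − 23·89 = 971, so c₁ = 971/329.
Then c₀ = (89 − 23·(971/329))/6 = 1158/329.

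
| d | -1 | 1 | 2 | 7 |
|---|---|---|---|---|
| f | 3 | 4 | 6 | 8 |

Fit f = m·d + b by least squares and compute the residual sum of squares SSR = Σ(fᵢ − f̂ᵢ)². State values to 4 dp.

SSR = 1.1367

Entries of AᵀA: Σd·d = 55, Σd = 9, Σ1 = 4.
And Σd·f = 69, Σf = 21.
Normal equations: [[55, 9]; [9, 4]]·[m, b]ᵀ = [69, 21]ᵀ.
det = 55·4 − 9² = 139.
m = (69·4 − 9·21)/139 = 87/139; b = (55·21 − 9·69)/139 = 534/139.
Residuals: -30/139, -65/139, 126/139, -31/139; SSR = 158/139.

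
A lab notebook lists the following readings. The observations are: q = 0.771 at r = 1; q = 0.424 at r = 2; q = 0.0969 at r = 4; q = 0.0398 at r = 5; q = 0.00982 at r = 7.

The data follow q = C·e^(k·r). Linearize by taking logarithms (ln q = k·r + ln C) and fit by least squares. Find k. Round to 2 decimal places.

Let Y = ln q. Fitting Y = k·r + ln C by least squares:
Sums: Σr = 19.0000, Σ(r)² = 95.0000, Σln q = -11.2994, Σr·ln q = -59.7952.
Normal system: [[95.0000, 19.0000]; [19.0000, 5]]·[k, ln C]ᵀ = [-59.7952, -11.2994]ᵀ.
Solving (det = 114.0000): k = -0.73937, ln C = 0.54971.

k = -0.74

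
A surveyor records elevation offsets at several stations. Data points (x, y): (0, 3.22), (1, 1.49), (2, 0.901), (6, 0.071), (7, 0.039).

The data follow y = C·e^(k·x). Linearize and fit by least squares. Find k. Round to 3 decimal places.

Let Y = ln y. Fitting Y = k·x + ln C by least squares:
Σx = 16.0000, Σ(x)² = 90.0000, Σln y = -4.4254, Σx·ln y = -38.3895.
Normal system: [[90.0000, 16.0000]; [16.0000, 5]]·[k, ln C]ᵀ = [-38.3895, -4.4254]ᵀ.
Solving (det = 194.0000): k = -0.62444, ln C = 1.11314.

k = -0.624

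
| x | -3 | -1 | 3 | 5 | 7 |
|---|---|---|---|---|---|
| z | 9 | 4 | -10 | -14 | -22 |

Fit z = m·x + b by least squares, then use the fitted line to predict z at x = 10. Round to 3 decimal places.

ẑ = -30.680

Setting ∂/∂m … = 0 gives: 93·m + 11·b = -285;  11·m + 5·b = -33.
(Σx·x = 93, Σx = 11, Σ1 = 5, Σx·z = -285, Σz = -33.)
Eliminating b: 5·(row 1) − 11·(row 2) gives 344·m = 5·(-285) − 11·(-33) = -1062, so m = -531/172.
Then b = ((-33) − 11·(-531/172))/5 = 33/172.
At x = 10: ẑ = (-531/172)·(10) + (33/172)·(1) = -5277/172.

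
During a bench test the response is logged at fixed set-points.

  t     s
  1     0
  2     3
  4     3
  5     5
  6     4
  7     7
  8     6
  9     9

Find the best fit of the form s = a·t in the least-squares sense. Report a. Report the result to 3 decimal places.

a = 0.888

The normal system XᵀX·[a]ᵀ = Xᵀs is [[276]]·[a]ᵀ = [245]ᵀ.
Hence a = 245 / 276 ≈ 0.887681.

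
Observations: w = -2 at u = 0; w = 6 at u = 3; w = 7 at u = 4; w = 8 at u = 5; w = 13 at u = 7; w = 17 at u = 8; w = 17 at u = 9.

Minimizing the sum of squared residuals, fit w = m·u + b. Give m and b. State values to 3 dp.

Entries of MᵀM: Σu·u = 244, Σu = 36, Σ1 = 7.
And Σu·w = 466, Σw = 66.
Normal equations: [[244, 36]; [36, 7]]·[m, b]ᵀ = [466, 66]ᵀ.
Eliminating b: 7·(row 1) − 36·(row 2) gives 412·m = 7·466 − 36·66 = 886, so m = 443/206.
Then b = (66 − 36·(443/206))/7 = -168/103.

m = 2.150, b = -1.631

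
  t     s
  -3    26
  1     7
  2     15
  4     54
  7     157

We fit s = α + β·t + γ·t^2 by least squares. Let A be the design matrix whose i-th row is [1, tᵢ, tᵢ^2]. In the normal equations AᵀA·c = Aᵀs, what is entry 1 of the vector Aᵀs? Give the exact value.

259

Entry 1 ↔ basis 1, so (Aᵀs)_{1} = Σᵢ sᵢ = (1)·(26) + (1)·(7) + (1)·(15) + (1)·(54) + (1)·(157) = 259.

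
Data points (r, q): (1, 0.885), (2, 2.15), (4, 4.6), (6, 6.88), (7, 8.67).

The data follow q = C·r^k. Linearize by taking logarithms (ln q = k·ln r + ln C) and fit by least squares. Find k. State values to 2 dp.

Linearized form: ln q = k·ln r + ln C. From the 5 transformed points,
Σln r = 5.8171, Σ(ln r)² = 9.3992, Σln q = 6.2578, Σln r·ln q = 10.3047.
Normal system: [[9.3992, 5.8171]; [5.8171, 5]]·[k, ln C]ᵀ = [10.3047, 6.2578]ᵀ.
Solving (det = 13.1574): k = 1.14923, ln C = -0.08547.

k = 1.15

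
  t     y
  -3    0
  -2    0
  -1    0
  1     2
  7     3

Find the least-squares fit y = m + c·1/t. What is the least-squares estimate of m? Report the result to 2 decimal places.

m = 1.19

The normal equations are: 5·m + (-29/42)·c = 5;  (-29/42)·m + (4201/1764)·c = 17/7.
(Σ1 = 5, Σ1/t = -29/42, Σ1/t·1/t = 4201/1764, Σy = 5, Σ1/t·y = 17/7.)
Δ = 5·(4201/1764) − (-29/42)² = 5041/441.
m = (5·(4201/1764) − (-29/42)·(17/7))/(5041/441) = 23963/20164; c = (5·(17/7) − (-29/42)·5)/(5041/441) = 13755/10082.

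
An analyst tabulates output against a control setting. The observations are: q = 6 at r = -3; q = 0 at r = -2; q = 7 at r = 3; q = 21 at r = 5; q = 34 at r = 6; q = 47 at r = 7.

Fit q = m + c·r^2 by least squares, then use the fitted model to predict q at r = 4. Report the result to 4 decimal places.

q̂ = 13.0050

From the data, Σ1 = 6, Σr^2 = 132, Σr^2·r^2 = 4500.
And Σq = 115, Σr^2·q = 4169.
So AᵀA·[m, c]ᵀ = Aᵀq: [[6, 132]; [132, 4500]]·[m, c]ᵀ = [115, 4169]ᵀ.
det = 6·4500 − 132² = 9576.
m = (115·4500 − 132·4169)/9576 = -1367/399; c = (6·4169 − 132·115)/9576 = 1639/1596.
At r = 4: q̂ = (-1367/399)·(1) + (1639/1596)·(16) = 5189/399.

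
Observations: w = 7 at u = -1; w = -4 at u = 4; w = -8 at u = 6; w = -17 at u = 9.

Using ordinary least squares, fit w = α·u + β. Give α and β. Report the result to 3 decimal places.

Sums needed: Σu·u = 134, Σu = 18, Σ1 = 4.
Right-hand side: Σu·w = -224, Σw = -22.
Normal equations: [[134, 18]; [18, 4]]·[α, β]ᵀ = [-224, -22]ᵀ.
Δ = 134·4 − 18² = 212.
α = ((-224)·4 − 18·(-22))/212 = -125/53; β = (134·(-22) − 18·(-224))/212 = 271/53.

α = -2.358, β = 5.113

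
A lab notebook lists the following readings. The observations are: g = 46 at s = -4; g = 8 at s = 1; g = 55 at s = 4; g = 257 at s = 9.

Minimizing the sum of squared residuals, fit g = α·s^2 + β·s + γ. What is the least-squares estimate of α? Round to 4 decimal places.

α = 3.0000

The normal system MᵀM·[α, β, γ]ᵀ = Mᵀg is [[7074, 730, 114]; [730, 114, 10]; [114, 10, 4]]·[α, β, γ]ᵀ = [22441, 2357, 366]ᵀ.
Solving the 3×3 system (Gaussian elimination) gives α = 3, β = 107/89, γ = 533/178.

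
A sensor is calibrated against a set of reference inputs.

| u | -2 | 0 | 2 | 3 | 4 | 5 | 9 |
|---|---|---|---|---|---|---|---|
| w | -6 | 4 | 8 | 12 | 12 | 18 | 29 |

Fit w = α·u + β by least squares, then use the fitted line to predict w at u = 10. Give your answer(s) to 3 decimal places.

ŵ = 32.368

From the data, Σu·u = 139, Σu = 21, Σ1 = 7.
Right-hand side: Σu·w = 463, Σw = 77.
Eliminating β: 7·(row 1) − 21·(row 2) gives 532·α = 7·463 − 21·77 = 1624, so α = 58/19.
Then β = (77 − 21·(58/19))/7 = 35/19.
At u = 10: ŵ = (58/19)·(10) + (35/19)·(1) = 615/19.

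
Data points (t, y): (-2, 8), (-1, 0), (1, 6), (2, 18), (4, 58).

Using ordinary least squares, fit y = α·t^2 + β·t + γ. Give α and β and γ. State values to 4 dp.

α = 2.9827, β = 2.5065, γ = 0.4848

The normal system AᵀA·[α, β, γ]ᵀ = Aᵀy is [[290, 64, 26]; [64, 26, 4]; [26, 4, 5]]·[α, β, γ]ᵀ = [1038, 258, 90]ᵀ.
Inverting the 3×3 Gram matrix, [α, β, γ]ᵀ = [689/231, 193/77, 16/33]ᵀ.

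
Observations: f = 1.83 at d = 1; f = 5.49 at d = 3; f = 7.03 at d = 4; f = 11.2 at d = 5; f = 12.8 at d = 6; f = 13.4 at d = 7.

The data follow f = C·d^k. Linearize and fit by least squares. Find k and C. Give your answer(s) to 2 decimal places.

k = 1.06, C = 1.79

With ln fᵢ as the transformed response and ln dᵢ as the regressor:
Σln d = 7.8320, Σ(ln d)² = 12.7160, Σln f = 11.8180, Σln d·ln f = 18.0808.
Equations: 12.7160·k + 7.8320·ln C = 18.0808;  7.8320·k + 6·ln C = 11.8180.
Solving (det = 14.9557): k = 1.06485, ln C = 0.57968, so C = exp(0.57968) = 1.78547.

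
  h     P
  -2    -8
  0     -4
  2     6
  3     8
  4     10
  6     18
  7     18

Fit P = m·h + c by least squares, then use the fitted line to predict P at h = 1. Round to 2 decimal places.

P̂ = 1.09

Entries of AᵀA: Σh·h = 118, Σh = 20, Σ1 = 7.
Moment sums: Σh·P = 326, ΣP = 48.
Eliminating c: 7·(row 1) − 20·(row 2) gives 426·m = 7·326 − 20·48 = 1322, so m = 661/213.
Then c = (48 − 20·(661/213))/7 = -428/213.
At h = 1: P̂ = (661/213)·(1) + (-428/213)·(1) = 233/213.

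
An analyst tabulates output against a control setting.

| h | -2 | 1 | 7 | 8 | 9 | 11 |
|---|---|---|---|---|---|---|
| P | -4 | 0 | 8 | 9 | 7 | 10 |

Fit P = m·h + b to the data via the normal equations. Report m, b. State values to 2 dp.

m = 1.09, b = -1.19

The normal equations are: 320·m + 34·b = 309;  34·m + 6·b = 30.
Δ = 320·6 − 34² = 764.
m = (309·6 − 34·30)/764 = 417/382; b = (320·30 − 34·309)/764 = -453/382.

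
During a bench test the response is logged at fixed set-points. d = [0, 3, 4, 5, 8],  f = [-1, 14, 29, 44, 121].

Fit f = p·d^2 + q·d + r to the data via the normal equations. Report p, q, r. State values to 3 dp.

p = 2.017, q = -0.900, r = -0.985

The normal system AᵀA·[p, q, r]ᵀ = Aᵀf is [[5058, 728, 114]; [728, 114, 20]; [114, 20, 5]]·[p, q, r]ᵀ = [9434, 1346, 207]ᵀ.
Solving the 3×3 system (Gaussian elimination) gives p = 1426/707, q = -10823/12019, r = -11839/12019.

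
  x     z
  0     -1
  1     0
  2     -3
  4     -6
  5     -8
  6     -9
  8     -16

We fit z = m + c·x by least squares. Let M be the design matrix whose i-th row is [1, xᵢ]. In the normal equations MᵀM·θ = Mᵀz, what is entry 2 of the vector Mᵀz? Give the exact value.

-252

Entry 2 ↔ basis x, so (Mᵀz)_{2} = Σᵢ (x)·zᵢ = (0)·(-1) + (1)·(0) + (2)·(-3) + (4)·(-6) + (5)·(-8) + (6)·(-9) + (8)·(-16) = -252.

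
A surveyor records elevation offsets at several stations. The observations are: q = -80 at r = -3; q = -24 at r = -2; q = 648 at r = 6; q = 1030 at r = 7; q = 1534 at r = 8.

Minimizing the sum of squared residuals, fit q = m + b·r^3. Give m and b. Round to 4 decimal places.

From the data, Σ1 = 5, Σr^3 = 1036, Σr^3·r^3 = 427242.
Moment sums: Σq = 3108, Σr^3·q = 1281018.
AᵀA·[m, b]ᵀ = Aᵀq becomes [[5, 1036]; [1036, 427242]]·[m, b]ᵀ = [3108, 1281018]ᵀ.
Determinant 5·427242 − 1036² = 1062914.
m = (3108·427242 − 1036·1281018)/1062914 = 366744/531457; b = (5·1281018 − 1036·3108)/1062914 = 1592601/531457.

m = 0.6901, b = 2.9967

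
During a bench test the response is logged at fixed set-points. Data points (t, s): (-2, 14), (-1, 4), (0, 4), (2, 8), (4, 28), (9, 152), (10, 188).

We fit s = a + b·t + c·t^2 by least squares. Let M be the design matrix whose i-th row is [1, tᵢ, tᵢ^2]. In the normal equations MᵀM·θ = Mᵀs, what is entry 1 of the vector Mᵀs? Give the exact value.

398

Entry 1 ↔ basis 1, so (Mᵀs)_{1} = Σᵢ sᵢ = (1)·(14) + (1)·(4) + (1)·(4) + (1)·(8) + (1)·(28) + (1)·(152) + (1)·(188) = 398.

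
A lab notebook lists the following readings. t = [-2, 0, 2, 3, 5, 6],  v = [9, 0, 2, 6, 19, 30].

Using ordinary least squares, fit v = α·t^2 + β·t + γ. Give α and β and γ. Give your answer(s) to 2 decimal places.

The normal system XᵀX·[α, β, γ]ᵀ = Xᵀv is [[2034, 368, 78]; [368, 78, 14]; [78, 14, 6]]·[α, β, γ]ᵀ = [1653, 279, 66]ᵀ.
Row-reducing yields α = 6395/5822, β = -10185/5822, γ = 2336/2911.

α = 1.10, β = -1.75, γ = 0.80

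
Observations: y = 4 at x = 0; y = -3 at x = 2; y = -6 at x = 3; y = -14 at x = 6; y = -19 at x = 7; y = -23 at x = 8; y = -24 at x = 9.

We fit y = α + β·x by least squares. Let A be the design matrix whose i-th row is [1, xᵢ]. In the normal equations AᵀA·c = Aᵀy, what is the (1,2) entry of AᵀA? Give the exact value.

Row 1 ↔ basis 1, column 2 ↔ basis x, so (AᵀA)_{1,2} = Σᵢ x = (1)·(0) + (1)·(2) + (1)·(3) + (1)·(6) + (1)·(7) + (1)·(8) + (1)·(9) = 35.

35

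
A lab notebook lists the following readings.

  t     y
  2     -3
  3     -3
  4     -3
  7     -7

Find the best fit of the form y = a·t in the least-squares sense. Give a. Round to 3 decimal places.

a = -0.974

Compute the Gram sums: Σt·t = 78.
And Σt·y = -76.
AᵀA·[a]ᵀ = Aᵀy becomes [[78]]·[a]ᵀ = [-76]ᵀ.
Hence a = -76 / 78 ≈ -0.974359.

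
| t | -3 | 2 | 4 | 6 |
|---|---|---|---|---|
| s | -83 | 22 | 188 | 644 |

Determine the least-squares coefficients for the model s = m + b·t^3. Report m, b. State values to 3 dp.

Forming MᵀM = [[4, 261]; [261, 51545]] and Mᵀs = [771, 153553]ᵀ gives MᵀM·[m, b]ᵀ = Mᵀs.
Eliminating b: 51545·(row 1) − 261·(row 2) gives 138059·m = 51545·771 − 261·153553 = -336138, so m = -336138/138059.
Then b = (153553 − 261·(-336138/138059))/51545 = 412981/138059.

m = -2.435, b = 2.991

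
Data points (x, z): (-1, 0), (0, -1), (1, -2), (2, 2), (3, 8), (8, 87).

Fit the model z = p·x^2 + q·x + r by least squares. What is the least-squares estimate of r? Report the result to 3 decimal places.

r = -2.058

AᵀA·[p, q, r]ᵀ = Aᵀz reads: 4195·p + 547·q + 79·r = 5646;  547·p + 79·q + 13·r = 722;  79·p + 13·q + 6·r = 94.
(Σx^2·x^2 = 4195, Σx^2·x = 547, Σx^2 = 79, Σx·x = 79, Σx = 13, Σ1 = 6, Σx^2·z = 5646, Σx·z = 722, Σz = 94.)
Inverting the 3×3 Gram matrix, [p, q, r]ᵀ = [8785/5736, -6463/5736, -1967/956]ᵀ.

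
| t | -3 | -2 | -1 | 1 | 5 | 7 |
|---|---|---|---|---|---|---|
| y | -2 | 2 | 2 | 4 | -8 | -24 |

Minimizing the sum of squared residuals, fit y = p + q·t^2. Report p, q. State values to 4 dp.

Forming AᵀA = [[6, 89]; [89, 3125]] and Aᵀy = [-26, -1380]ᵀ gives AᵀA·[p, q]ᵀ = Aᵀy.
Eliminating q: 3125·(row 1) − 89·(row 2) gives 10829·p = 3125·(-26) − 89·(-1380) = 41570, so p = 41570/10829.
Then q = ((-1380) − 89·(41570/10829))/3125 = -5966/10829.

p = 3.8388, q = -0.5509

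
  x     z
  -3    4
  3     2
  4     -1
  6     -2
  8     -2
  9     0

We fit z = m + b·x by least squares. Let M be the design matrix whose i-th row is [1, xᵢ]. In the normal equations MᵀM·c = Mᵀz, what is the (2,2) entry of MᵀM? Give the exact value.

Row 2 ↔ basis x, column 2 ↔ basis x, so (MᵀM)_{2,2} = Σᵢ (x)·(x) = (-3)·(-3) + (3)·(3) + (4)·(4) + (6)·(6) + (8)·(8) + (9)·(9) = 215.

215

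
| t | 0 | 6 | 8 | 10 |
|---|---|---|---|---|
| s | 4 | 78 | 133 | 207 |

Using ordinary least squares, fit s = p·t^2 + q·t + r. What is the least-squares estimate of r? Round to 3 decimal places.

r = 4.064

With design matrix A, AᵀA = [[15392, 1728, 200]; [1728, 200, 24]; [200, 24, 4]] and Aᵀs = [32020, 3602, 422]ᵀ.
Inverting the 3×3 Gram matrix, [p, q, r]ᵀ = [1455/724, 115/724, 1471/362]ᵀ.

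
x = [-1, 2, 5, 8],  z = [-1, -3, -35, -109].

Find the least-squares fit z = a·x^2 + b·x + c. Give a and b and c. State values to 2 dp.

Entries of AᵀA: Σx^2·x^2 = 4738, Σx^2·x = 644, Σx^2 = 94, Σx·x = 94, Σx = 14, Σ1 = 4.
And Σx^2·z = -7864, Σx·z = -1052, Σz = -148.
Solving the 3×3 system (Gaussian elimination) gives a = -2, b = 32/15, c = 38/15.

a = -2.00, b = 2.13, c = 2.53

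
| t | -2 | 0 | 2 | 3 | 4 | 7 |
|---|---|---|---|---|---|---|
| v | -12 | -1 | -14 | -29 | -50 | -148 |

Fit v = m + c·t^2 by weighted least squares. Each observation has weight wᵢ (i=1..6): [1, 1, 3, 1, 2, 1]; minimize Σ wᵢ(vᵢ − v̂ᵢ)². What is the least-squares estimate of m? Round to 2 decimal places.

m = -1.62

The normal system XᵀWX·[m, c]ᵀ = XᵀWv is [[9, 106]; [106, 3058]]·[m, c]ᵀ = [-332, -9329]ᵀ.
Eliminating c: 3058·(row 1) − 106·(row 2) gives 16286·m = 3058·(-332) − 106·(-9329) = -26382, so m = -13191/8143.
Then c = ((-9329) − 106·(-13191/8143))/3058 = -48769/16286.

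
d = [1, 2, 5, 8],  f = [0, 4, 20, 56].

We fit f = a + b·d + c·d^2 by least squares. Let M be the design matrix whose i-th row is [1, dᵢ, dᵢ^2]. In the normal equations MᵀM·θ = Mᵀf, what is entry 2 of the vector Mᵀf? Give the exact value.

Entry 2 ↔ basis d, so (Mᵀf)_{2} = Σᵢ (d)·fᵢ = (1)·(0) + (2)·(4) + (5)·(20) + (8)·(56) = 556.

556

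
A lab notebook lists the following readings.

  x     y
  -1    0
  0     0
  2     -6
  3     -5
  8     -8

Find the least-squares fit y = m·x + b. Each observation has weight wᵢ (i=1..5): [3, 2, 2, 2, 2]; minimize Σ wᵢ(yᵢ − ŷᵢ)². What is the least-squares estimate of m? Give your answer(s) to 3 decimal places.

m = -0.942

Compute the Gram sums: Σwᵢ·x·x = 157, Σwᵢ·x = 23, Σwᵢ·1 = 11.
Moment sums: Σwᵢ·x·y = -182, Σwᵢ·y = -38.
Normal equations: [[157, 23]; [23, 11]]·[m, b]ᵀ = [-182, -38]ᵀ.
Δ = 157·11 − 23² = 1198.
m = ((-182)·11 − 23·(-38))/1198 = -564/599; b = (157·(-38) − 23·(-182))/1198 = -890/599.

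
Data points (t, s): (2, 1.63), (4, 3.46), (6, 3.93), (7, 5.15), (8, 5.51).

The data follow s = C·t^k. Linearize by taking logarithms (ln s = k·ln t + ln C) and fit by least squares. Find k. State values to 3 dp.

k = 0.857

With ln sᵢ as the transformed response and ln tᵢ as the regressor:
XᵀX = [[13.7233, 7.8966]; [7.8966, 5]], rhs = [11.2497, 6.4440]ᵀ  (here Σln t = 7.8966, Σ(ln t)² = 13.7233, Σln s = 6.4440, Σln t·ln s = 11.2497).
Δ = 13.7233·5 − (7.8966)² = 6.2610; k = (11.2497·5 − 7.8966·6.4440)/6.2610 = 0.85656, ln C = (13.7233·6.4440 − 7.8966·11.2497)/6.2610 = -0.06396.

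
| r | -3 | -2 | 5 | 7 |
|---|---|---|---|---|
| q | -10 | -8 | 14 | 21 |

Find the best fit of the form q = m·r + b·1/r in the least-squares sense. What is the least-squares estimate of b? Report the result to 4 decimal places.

b = 4.3827

The normal equations are: 87·m + 4·b = 263;  4·m + (18589/44100)·b = 197/15.
det = 87·(18589/44100) − 4² = 303881/14700.
m = (263·(18589/44100) − 4·(197/15))/(303881/14700) = 2572187/911643; b = (87·(197/15) − 4·263)/(303881/14700) = 1331820/303881.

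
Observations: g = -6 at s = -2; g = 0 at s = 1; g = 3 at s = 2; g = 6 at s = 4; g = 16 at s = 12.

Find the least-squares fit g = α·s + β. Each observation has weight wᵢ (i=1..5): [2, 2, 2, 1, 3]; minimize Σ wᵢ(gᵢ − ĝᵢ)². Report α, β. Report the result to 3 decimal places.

From the data, Σwᵢ·s·s = 466, Σwᵢ·s = 42, Σwᵢ·1 = 10.
For AᵀWg: Σwᵢ·s·g = 636, Σwᵢ·g = 48.
AᵀWA·[α, β]ᵀ = AᵀWg becomes [[466, 42]; [42, 10]]·[α, β]ᵀ = [636, 48]ᵀ.
Δ = 466·10 − 42² = 2896.
α = (636·10 − 42·48)/2896 = 3/2; β = (466·48 − 42·636)/2896 = -3/2.

α = 1.500, β = -1.500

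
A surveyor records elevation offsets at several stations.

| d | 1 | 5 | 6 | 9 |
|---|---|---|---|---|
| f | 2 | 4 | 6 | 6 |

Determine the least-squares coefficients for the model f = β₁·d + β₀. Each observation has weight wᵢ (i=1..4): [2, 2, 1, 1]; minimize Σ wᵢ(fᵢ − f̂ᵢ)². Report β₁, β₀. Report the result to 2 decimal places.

β₁ = 0.55, β₀ = 1.54

Setting ∂/∂β₁ … = 0 gives: 169·β₁ + 27·β₀ = 134;  27·β₁ + 6·β₀ = 24.
(Σwᵢ·d·d = 169, Σwᵢ·d = 27, Σwᵢ·1 = 6, Σwᵢ·d·f = 134, Σwᵢ·f = 24.)
Eliminating β₀: 6·(row 1) − 27·(row 2) gives 285·β₁ = 6·134 − 27·24 = 156, so β₁ = 52/95.
Then β₀ = (24 − 27·(52/95))/6 = 146/95.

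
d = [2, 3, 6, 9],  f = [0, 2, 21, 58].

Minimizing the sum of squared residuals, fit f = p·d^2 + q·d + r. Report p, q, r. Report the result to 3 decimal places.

The normal system XᵀX·[p, q, r]ᵀ = Xᵀf is [[7954, 980, 130]; [980, 130, 20]; [130, 20, 4]]·[p, q, r]ᵀ = [5472, 654, 81]ᵀ.
Solving the 3×3 system (Gaussian elimination) gives p = 67/66, q = -43/15, r = 35/22.

p = 1.015, q = -2.867, r = 1.591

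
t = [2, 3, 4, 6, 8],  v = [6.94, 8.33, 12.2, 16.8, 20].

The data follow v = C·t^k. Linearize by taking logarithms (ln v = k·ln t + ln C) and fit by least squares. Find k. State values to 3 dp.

k = 0.810

Let Y = ln v. Fitting Y = k·ln t + ln C by least squares:
XᵀX = [[11.1437, 7.0493]; [7.0493, 5]], rhs = [18.4242, 12.3757]ᵀ  (here Σln t = 7.0493, Σ(ln t)² = 11.1437, Σln v = 12.3757, Σln t·ln v = 18.4242).
Solving (det = 6.0265): k = 0.80996, ln C = 1.33322.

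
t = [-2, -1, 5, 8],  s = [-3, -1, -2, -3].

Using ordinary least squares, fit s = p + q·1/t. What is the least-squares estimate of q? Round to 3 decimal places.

Setting ∂/∂p … = 0 gives: 4·p + (-47/40)·q = -9;  (-47/40)·p + (2089/1600)·q = 69/40.
(Σ1 = 4, Σ1/t = -47/40, Σ1/t·1/t = 2089/1600, Σs = -9, Σ1/t·s = 69/40.)
Δ = 4·(2089/1600) − (-47/40)² = 6147/1600.
p = ((-9)·(2089/1600) − (-47/40)·(69/40))/(6147/1600) = -5186/2049; q = (4·(69/40) − (-47/40)·(-9))/(6147/1600) = -1960/2049.

q = -0.957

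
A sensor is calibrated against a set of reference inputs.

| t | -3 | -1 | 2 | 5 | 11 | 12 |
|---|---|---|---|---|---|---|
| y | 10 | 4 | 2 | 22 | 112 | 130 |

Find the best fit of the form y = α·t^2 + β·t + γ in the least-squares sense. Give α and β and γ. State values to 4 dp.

Entries of MᵀM: Σt^2·t^2 = 36100, Σt^2·t = 3164, Σt^2 = 304, Σt·t = 304, Σt = 26, Σ1 = 6.
And Σt^2·y = 32924, Σt·y = 2872, Σy = 280.
Inverting the 3×3 Gram matrix, [α, β, γ]ᵀ = [21753/22913, -11318/22913, 16166/22913]ᵀ.

α = 0.9494, β = -0.4940, γ = 0.7055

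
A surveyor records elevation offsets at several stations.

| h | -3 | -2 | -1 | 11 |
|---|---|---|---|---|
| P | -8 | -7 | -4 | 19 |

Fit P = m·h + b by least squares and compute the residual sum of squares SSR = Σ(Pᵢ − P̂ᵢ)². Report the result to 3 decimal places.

SSR = 0.672

Compute the Gram sums: Σh·h = 135, Σh = 5, Σ1 = 4.
Right-hand side: Σh·P = 251, ΣP = 0.
det = 135·4 − 5² = 515.
m = (251·4 − 5·0)/515 = 1004/515; b = (135·0 − 5·251)/515 = -251/103.
Residuals: 147/515, -342/515, 199/515, -4/515; SSR = 346/515.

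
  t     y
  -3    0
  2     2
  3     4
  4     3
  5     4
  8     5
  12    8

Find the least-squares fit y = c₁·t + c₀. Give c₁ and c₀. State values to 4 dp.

c₁ = 0.5150, c₀ = 1.4338

The normal equations are: 271·c₁ + 31·c₀ = 184;  31·c₁ + 7·c₀ = 26.
Δ = 271·7 − 31² = 936.
c₁ = (184·7 − 31·26)/936 = 241/468; c₀ = (271·26 − 31·184)/936 = 671/468.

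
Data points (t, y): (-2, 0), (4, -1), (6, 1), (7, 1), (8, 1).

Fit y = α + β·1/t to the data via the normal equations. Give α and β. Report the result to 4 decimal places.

Forming AᵀA = [[5, 31/168]; [31/168, 10621/28224]] and Aᵀy = [2, 31/168]ᵀ gives AᵀA·[α, β]ᵀ = Aᵀy.
Determinant 5·(10621/28224) − (31/168)² = 3259/1764.
α = (2·(10621/28224) − (31/168)·(31/168))/(3259/1764) = 20281/52144; β = (5·(31/168) − (31/168)·2)/(3259/1764) = 1953/6518.

α = 0.3889, β = 0.2996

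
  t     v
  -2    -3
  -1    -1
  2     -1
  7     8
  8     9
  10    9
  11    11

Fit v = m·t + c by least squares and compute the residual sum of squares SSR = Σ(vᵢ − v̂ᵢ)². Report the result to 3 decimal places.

SSR = 10.190

Forming MᵀM = [[343, 35]; [35, 7]] and Mᵀv = [344, 32]ᵀ gives MᵀM·[m, c]ᵀ = Mᵀv.
det = 343·7 − 35² = 1176.
m = (344·7 − 35·32)/1176 = 23/21; c = (343·32 − 35·344)/1176 = -19/21.
Residuals: 2/21, 1, -16/7, 26/21, 8/7, -22/21, -1/7; SSR = 214/21.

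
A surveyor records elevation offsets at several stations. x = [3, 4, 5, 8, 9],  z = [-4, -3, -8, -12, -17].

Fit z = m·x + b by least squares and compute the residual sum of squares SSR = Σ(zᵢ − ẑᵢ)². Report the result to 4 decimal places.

SSR = 10.1418

MᵀM·[m, b]ᵀ = Mᵀz reads: 195·m + 29·b = -313;  29·m + 5·b = -44.
(Σx·x = 195, Σx = 29, Σ1 = 5, Σx·z = -313, Σz = -44.)
Δ = 195·5 − 29² = 134.
m = ((-313)·5 − 29·(-44))/134 = -289/134; b = (195·(-44) − 29·(-313))/134 = 497/134.
Residuals: -83/67, 257/134, -62/67, 207/134, -87/67; SSR = 1359/134.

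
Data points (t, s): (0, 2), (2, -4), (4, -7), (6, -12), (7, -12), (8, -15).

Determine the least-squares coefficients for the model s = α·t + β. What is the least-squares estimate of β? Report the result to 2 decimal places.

Forming AᵀA = [[169, 27]; [27, 6]] and Aᵀs = [-312, -48]ᵀ gives AᵀA·[α, β]ᵀ = Aᵀs.
Determinant 169·6 − 27² = 285.
α = ((-312)·6 − 27·(-48))/285 = -192/95; β = (169·(-48) − 27·(-312))/285 = 104/95.

β = 1.09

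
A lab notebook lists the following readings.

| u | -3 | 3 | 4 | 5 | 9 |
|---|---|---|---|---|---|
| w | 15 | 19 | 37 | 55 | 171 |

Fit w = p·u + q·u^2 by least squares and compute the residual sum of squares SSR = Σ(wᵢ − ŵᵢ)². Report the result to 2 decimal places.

Forming XᵀX = [[140, 918]; [918, 7604]] and Xᵀw = [1974, 16124]ᵀ gives XᵀX·[p, q]ᵀ = Xᵀw.
Eliminating q: 7604·(row 1) − 918·(row 2) gives 221836·p = 7604·1974 − 918·16124 = 208464, so p = 52116/55459.
Then q = (16124 − 918·(52116/55459))/7604 = 111307/55459.
Residuals: -13530/55459, -104390/55459, 62607/55459, 6990/55459, -1422/55459; SSR = 271387/55459.

SSR = 4.89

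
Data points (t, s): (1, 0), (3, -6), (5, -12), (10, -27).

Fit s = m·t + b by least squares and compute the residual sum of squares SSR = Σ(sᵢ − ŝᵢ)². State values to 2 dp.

SSR = 0.00

With design matrix X, XᵀX = [[135, 19]; [19, 4]] and Xᵀs = [-348, -45]ᵀ.
Δ = 135·4 − 19² = 179.
m = ((-348)·4 − 19·(-45))/179 = -3; b = (135·(-45) − 19·(-348))/179 = 3.
Residuals: 0, 0, 0, 0; SSR = 0.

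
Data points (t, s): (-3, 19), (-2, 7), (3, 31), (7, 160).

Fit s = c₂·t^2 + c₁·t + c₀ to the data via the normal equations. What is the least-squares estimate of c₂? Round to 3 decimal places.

With design matrix A, AᵀA = [[2579, 335, 71]; [335, 71, 5]; [71, 5, 4]] and Aᵀs = [8318, 1142, 217]ᵀ.
Row-reducing yields c₂ = 3323/1100, c₁ = 431/220, c₀ = -91/50.

c₂ = 3.021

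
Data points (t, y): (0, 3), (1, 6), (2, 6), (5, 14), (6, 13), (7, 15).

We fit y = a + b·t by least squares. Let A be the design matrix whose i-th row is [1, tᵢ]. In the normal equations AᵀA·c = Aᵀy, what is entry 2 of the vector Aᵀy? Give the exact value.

Entry 2 ↔ basis t, so (Aᵀy)_{2} = Σᵢ (t)·yᵢ = (0)·(3) + (1)·(6) + (2)·(6) + (5)·(14) + (6)·(13) + (7)·(15) = 271.

271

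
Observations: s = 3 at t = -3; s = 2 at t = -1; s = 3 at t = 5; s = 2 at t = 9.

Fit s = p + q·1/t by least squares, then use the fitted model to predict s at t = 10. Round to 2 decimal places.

The normal system AᵀA·[p, q]ᵀ = Aᵀs is [[4, -46/45]; [-46/45, 2356/2025]]·[p, q]ᵀ = [10, -98/45]ᵀ.
det = 4·(2356/2025) − (-46/45)² = 812/225.
p = (10·(2356/2025) − (-46/45)·(-98/45))/(812/225) = 4763/1827; q = (4·(-98/45) − (-46/45)·10)/(812/225) = 85/203.
At t = 10: ŝ = (4763/1827)·(1) + (85/203)·(1/10) = 9679/3654.

ŝ = 2.65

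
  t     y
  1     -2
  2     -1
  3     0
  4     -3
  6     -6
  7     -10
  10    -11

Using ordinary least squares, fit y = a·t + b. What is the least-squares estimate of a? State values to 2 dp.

Sums needed: Σt·t = 215, Σt = 33, Σ1 = 7.
And Σt·y = -232, Σy = -33.
Determinant 215·7 − 33² = 416.
a = ((-232)·7 − 33·(-33))/416 = -535/416; b = (215·(-33) − 33·(-232))/416 = 561/416.

a = -1.29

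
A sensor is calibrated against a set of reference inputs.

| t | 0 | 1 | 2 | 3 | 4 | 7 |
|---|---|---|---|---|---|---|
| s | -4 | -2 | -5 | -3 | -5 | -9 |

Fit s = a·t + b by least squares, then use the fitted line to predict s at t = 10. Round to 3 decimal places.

ŝ = -10.400

Compute the Gram sums: Σt·t = 79, Σt = 17, Σ1 = 6.
For Aᵀs: Σt·s = -104, Σs = -28.
AᵀA·[a, b]ᵀ = Aᵀs becomes [[79, 17]; [17, 6]]·[a, b]ᵀ = [-104, -28]ᵀ.
Determinant 79·6 − 17² = 185.
a = ((-104)·6 − 17·(-28))/185 = -4/5; b = (79·(-28) − 17·(-104))/185 = -12/5.
At t = 10: ŝ = (-4/5)·(10) + (-12/5)·(1) = -52/5.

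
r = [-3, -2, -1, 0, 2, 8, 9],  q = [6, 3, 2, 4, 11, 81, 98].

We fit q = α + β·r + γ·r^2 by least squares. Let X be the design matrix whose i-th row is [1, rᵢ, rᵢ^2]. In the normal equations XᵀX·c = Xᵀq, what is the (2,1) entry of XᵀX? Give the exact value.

Row 2 ↔ basis r, column 1 ↔ basis 1, so (XᵀX)_{2,1} = Σᵢ r = (-3)·(1) + (-2)·(1) + (-1)·(1) + (0)·(1) + (2)·(1) + (8)·(1) + (9)·(1) = 13.

13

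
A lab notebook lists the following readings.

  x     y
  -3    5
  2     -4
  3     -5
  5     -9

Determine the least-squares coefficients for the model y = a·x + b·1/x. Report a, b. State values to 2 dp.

With design matrix M, MᵀM = [[47, 4]; [4, 461/900]] and Mᵀy = [-83, -107/15]ᵀ.
Determinant 47·(461/900) − 4² = 7267/900.
a = ((-83)·(461/900) − 4·(-107/15))/(7267/900) = -12583/7267; b = (47·(-107/15) − 4·(-83))/(7267/900) = -2940/7267.

a = -1.73, b = -0.40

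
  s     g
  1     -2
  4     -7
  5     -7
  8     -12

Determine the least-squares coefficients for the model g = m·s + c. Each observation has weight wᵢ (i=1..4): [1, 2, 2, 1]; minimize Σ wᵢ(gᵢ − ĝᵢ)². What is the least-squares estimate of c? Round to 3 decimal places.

c = -0.824

Normal-equation sums: Σwᵢ·s·s = 147, Σwᵢ·s = 27, Σwᵢ·1 = 6.
And Σwᵢ·s·g = -224, Σwᵢ·g = -42.
AᵀWA·[m, c]ᵀ = AᵀWg becomes [[147, 27]; [27, 6]]·[m, c]ᵀ = [-224, -42]ᵀ.
Δ = 147·6 − 27² = 153.
m = ((-224)·6 − 27·(-42))/153 = -70/51; c = (147·(-42) − 27·(-224))/153 = -14/17.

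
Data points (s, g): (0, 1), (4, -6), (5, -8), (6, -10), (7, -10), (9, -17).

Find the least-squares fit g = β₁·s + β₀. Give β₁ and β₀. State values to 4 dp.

β₁ = -1.8932, β₀ = 1.4484

Sums needed: Σs·s = 207, Σs = 31, Σ1 = 6.
And Σs·g = -347, Σg = -50.
Eliminating β₀: 6·(row 1) − 31·(row 2) gives 281·β₁ = 6·(-347) − 31·(-50) = -532, so β₁ = -532/281.
Then β₀ = ((-50) − 31·(-532/281))/6 = 407/281.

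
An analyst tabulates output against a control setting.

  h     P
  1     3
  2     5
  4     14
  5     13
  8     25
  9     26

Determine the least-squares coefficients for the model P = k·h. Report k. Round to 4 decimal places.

MᵀM·[k]ᵀ = MᵀP reads: 191·k = 568.
Hence k = 568 / 191 ≈ 2.97382.

k = 2.9738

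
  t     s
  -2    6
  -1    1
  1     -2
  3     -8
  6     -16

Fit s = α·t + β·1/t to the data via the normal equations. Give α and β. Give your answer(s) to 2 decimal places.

α = -2.75, β = 1.00

Normal-equation sums: Σt·t = 51, Σt·1/t = 5, Σ1/t·1/t = 43/18.
And Σt·s = -135, Σ1/t·s = -34/3.
Normal equations: [[51, 5]; [5, 43/18]]·[α, β]ᵀ = [-135, -34/3]ᵀ.
Δ = 51·(43/18) − 5² = 581/6.
α = ((-135)·(43/18) − 5·(-34/3))/(581/6) = -1595/581; β = (51·(-34/3) − 5·(-135))/(581/6) = 582/581.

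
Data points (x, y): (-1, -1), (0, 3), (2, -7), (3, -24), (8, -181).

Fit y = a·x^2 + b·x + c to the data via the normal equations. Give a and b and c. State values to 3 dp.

a = -2.909, b = 0.297, c = 2.662

Sums needed: Σx^2·x^2 = 4194, Σx^2·x = 546, Σx^2 = 78, Σx·x = 78, Σx = 12, Σ1 = 5.
And Σx^2·y = -11829, Σx·y = -1533, Σy = -210.
So AᵀA·[a, b, c]ᵀ = Aᵀy: [[4194, 546, 78]; [546, 78, 12]; [78, 12, 5]]·[a, b, c]ᵀ = [-11829, -1533, -210]ᵀ.
Row-reducing yields a = -7167/2464, b = 733/2464, c = 3279/1232.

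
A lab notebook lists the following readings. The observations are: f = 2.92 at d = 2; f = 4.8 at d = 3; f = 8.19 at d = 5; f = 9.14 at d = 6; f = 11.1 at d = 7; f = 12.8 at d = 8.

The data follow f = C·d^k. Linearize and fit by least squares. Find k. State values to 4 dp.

Let Y = ln f. Fitting Y = k·ln d + ln C by least squares:
Sums: Σln d = 9.2183, Σ(ln d)² = 15.5987, Σln f = 11.9122, Σln d·ln f = 19.8003.
Normal system: [[15.5987, 9.2183]; [9.2183, 6]]·[k, ln C]ᵀ = [19.8003, 11.9122]ᵀ.
Slope k = (n·Σln d·ln f − Σln d·Σln f)/(n·Σ(ln d)² − (Σln d)²) = (6·19.8003 − 9.2183·11.9122)/8.6152 = 1.04368; ln C = (Σln f − k·Σln d)/n = 0.38187.

k = 1.0437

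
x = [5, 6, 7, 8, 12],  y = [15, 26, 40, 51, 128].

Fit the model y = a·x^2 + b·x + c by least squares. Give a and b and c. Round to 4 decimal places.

a = 0.9298, b = 0.2538, c = -9.0637

From the data, Σx^2·x^2 = 29154, Σx^2·x = 2924, Σx^2 = 318, Σx·x = 318, Σx = 38, Σ1 = 5.
Right-hand side: Σx^2·y = 24967, Σx·y = 2455, Σy = 260.
AᵀA·[a, b, c]ᵀ = Aᵀy becomes [[29154, 2924, 318]; [2924, 318, 38]; [318, 38, 5]]·[a, b, c]ᵀ = [24967, 2455, 260]ᵀ.
Row-reducing yields a = 8091/8702, b = 2209/8702, c = -39436/4351.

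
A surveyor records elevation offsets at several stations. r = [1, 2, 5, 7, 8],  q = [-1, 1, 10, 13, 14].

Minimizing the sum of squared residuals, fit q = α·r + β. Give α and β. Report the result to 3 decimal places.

Sums needed: Σr·r = 143, Σr = 23, Σ1 = 5.
Right-hand side: Σr·q = 254, Σq = 37.
So AᵀA·[α, β]ᵀ = Aᵀq: [[143, 23]; [23, 5]]·[α, β]ᵀ = [254, 37]ᵀ.
Δ = 143·5 − 23² = 186.
α = (254·5 − 23·37)/186 = 419/186; β = (143·37 − 23·254)/186 = -551/186.

α = 2.253, β = -2.962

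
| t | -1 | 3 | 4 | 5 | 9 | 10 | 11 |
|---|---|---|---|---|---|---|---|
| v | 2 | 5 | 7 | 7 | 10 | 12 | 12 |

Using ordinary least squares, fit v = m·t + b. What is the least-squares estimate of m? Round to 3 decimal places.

m = 0.849

With design matrix A, AᵀA = [[353, 41]; [41, 7]] and Aᵀv = [418, 55]ᵀ.
Eliminating b: 7·(row 1) − 41·(row 2) gives 790·m = 7·418 − 41·55 = 671, so m = 671/790.
Then b = (55 − 41·(671/790))/7 = 2277/790.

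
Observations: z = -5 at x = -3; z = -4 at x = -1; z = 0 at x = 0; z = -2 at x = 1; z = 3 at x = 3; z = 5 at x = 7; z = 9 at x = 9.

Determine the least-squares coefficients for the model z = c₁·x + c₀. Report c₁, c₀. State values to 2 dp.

Compute the Gram sums: Σx·x = 150, Σx = 16, Σ1 = 7.
For Mᵀz: Σx·z = 142, Σz = 6.
Normal equations: [[150, 16]; [16, 7]]·[c₁, c₀]ᵀ = [142, 6]ᵀ.
Eliminating c₀: 7·(row 1) − 16·(row 2) gives 794·c₁ = 7·142 − 16·6 = 898, so c₁ = 449/397.
Then c₀ = (6 − 16·(449/397))/7 = -686/397.

c₁ = 1.13, c₀ = -1.73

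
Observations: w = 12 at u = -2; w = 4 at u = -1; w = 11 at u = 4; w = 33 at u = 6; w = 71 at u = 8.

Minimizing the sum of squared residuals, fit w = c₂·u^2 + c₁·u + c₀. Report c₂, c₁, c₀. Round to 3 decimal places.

With design matrix M, MᵀM = [[5665, 783, 121]; [783, 121, 15]; [121, 15, 5]] and Mᵀw = [5960, 782, 131]ᵀ.
Solving the 3×3 system (Gaussian elimination) gives c₂ = 30403/19748, c₁ = -33469/9874, c₀ = -17541/19748.

c₂ = 1.540, c₁ = -3.390, c₀ = -0.888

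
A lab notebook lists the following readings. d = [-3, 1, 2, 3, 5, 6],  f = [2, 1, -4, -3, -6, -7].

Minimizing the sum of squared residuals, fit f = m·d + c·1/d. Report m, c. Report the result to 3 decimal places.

From the data, Σd·d = 84, Σd·1/d = 6, Σ1/d·1/d = 77/50.
Moment sums: Σd·f = -94, Σ1/d·f = -151/30.
MᵀM·[m, c]ᵀ = Mᵀf becomes [[84, 6]; [6, 77/50]]·[m, c]ᵀ = [-94, -151/30]ᵀ.
Eliminating c: (77/50)·(row 1) − 6·(row 2) gives (2334/25)·m = (77/50)·(-94) − 6·(-151/30) = -2864/25, so m = -1432/1167.
Then c = ((-151/30) − 6·(-1432/1167))/(77/50) = 1765/1167.

m = -1.227, c = 1.512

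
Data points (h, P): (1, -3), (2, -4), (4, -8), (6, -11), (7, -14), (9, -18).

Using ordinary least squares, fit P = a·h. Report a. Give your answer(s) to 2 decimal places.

a = -1.97

Sums needed: Σh·h = 187.
For AᵀP: Σh·P = -369.
So AᵀA·[a]ᵀ = AᵀP: [[187]]·[a]ᵀ = [-369]ᵀ.
Hence a = -369 / 187 ≈ -1.97326.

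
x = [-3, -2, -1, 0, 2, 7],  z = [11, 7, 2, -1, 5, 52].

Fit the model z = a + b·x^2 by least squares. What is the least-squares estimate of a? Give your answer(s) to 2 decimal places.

a = 0.98

Entries of AᵀA: Σ1 = 6, Σx^2 = 67, Σx^2·x^2 = 2515.
Right-hand side: Σz = 76, Σx^2·z = 2697.
So AᵀA·[a, b]ᵀ = Aᵀz: [[6, 67]; [67, 2515]]·[a, b]ᵀ = [76, 2697]ᵀ.
Eliminating b: 2515·(row 1) − 67·(row 2) gives 10601·a = 2515·76 − 67·2697 = 10441, so a = 10441/10601.
Then b = (2697 − 67·(10441/10601))/2515 = 11090/10601.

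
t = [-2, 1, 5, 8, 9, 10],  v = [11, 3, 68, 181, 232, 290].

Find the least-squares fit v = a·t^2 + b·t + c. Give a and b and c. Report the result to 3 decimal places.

Setting ∂/∂a … = 0 gives: 21299·a + 2359·b + 275·c = 61123;  2359·a + 275·b + 31·c = 6757;  275·a + 31·b + 6·c = 785.
(Σt^2·t^2 = 21299, Σt^2·t = 2359, Σt^2 = 275, Σt·t = 275, Σt = 31, Σ1 = 6, Σt^2·v = 61123, Σt·v = 6757, Σv = 785.)
Inverting the 3×3 Gram matrix, [a, b, c]ᵀ = [81509/27300, -23749/27300, -3448/2275]ᵀ.

a = 2.986, b = -0.870, c = -1.516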